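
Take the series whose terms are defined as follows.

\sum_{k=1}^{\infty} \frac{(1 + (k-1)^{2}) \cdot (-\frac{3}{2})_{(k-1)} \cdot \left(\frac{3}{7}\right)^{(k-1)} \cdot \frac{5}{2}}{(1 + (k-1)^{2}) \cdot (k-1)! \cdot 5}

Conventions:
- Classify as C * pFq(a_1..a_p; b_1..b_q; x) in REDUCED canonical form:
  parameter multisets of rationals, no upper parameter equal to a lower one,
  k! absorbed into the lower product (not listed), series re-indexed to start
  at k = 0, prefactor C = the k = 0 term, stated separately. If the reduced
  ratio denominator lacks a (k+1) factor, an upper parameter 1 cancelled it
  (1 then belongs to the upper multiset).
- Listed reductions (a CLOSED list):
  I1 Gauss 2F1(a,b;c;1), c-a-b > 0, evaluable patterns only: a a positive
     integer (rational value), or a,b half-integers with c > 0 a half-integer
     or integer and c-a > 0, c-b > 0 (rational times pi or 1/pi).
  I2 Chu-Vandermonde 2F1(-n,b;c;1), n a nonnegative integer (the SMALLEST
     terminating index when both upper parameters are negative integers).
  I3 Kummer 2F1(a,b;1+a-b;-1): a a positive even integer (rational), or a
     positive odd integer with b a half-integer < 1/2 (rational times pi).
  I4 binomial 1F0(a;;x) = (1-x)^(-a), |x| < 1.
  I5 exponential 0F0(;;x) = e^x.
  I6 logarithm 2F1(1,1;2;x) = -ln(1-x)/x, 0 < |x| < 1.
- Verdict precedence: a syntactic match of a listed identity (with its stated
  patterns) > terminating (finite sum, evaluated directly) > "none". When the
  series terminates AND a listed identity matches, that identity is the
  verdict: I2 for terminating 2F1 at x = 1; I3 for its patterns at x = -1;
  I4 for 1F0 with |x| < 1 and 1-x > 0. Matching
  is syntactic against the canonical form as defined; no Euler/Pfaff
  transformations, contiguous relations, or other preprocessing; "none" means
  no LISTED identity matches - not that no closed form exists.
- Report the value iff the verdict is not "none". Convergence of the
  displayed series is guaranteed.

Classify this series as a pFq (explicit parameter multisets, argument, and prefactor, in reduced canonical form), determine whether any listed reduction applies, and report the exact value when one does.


Structural cue: t_0 = \frac{1}{2} here, and the factor k^2 + 1 cancels (top and bottom), leaving C = 1/2, x = 3/7.
Consecutive-term ratio: r(k) = \frac{3}{7} * (k-\frac{3}{2}) / [(k+1)] - rational in k, leading ratio \frac{3}{7}; with t_0 = \frac{1}{2}, classification follows.

At argument \frac{3}{7}: a 1F0 with upper {-\frac{3}{2}}, lower {-}, scaled by C = \frac{1}{2}. Verdict: the I4 binomial reduction fires (the 1F0 binomial series: exponent 3/2, x = \frac{3}{7}). Hence: \frac{1}{2} \cdot \left(\frac{4}{7}\right)^{\frac{3}{2}}.


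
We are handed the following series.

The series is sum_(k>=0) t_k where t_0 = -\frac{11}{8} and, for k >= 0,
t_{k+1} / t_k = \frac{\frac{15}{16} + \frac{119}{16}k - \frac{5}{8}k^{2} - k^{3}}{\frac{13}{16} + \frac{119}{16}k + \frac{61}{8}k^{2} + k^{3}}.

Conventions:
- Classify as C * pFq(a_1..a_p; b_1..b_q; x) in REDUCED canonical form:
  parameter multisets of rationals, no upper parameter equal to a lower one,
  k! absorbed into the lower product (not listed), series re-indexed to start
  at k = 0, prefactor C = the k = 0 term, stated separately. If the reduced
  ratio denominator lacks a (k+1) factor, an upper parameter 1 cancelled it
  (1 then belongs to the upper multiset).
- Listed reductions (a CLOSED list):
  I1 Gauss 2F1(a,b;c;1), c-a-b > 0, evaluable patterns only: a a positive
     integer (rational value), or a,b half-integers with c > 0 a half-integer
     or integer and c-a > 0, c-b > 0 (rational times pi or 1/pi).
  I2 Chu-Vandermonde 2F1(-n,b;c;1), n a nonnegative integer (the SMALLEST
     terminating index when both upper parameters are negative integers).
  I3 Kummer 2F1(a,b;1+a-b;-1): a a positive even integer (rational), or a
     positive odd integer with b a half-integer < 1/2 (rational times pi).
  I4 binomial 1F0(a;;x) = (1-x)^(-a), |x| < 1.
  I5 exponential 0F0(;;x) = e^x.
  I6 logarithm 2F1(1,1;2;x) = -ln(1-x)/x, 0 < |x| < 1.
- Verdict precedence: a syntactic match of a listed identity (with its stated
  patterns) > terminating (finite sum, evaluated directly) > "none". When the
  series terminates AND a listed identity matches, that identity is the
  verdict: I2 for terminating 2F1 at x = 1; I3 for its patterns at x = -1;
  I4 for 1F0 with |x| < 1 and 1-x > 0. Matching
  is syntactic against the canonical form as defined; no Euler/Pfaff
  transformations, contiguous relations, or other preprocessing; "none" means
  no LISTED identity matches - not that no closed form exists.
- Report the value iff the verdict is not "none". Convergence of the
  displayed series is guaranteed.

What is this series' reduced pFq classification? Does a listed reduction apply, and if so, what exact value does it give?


This is -\frac{11}{8} * 2F1(-\frac{5}{2}, 3; \frac{13}{2}; -1) in reduced canonical form. Verdict: Kummer (I3) matches (x = -1; c = \frac{13}{2} equals 1+a-b for upper {-\frac{5}{2}, 3}: listed pattern). Exact value: \left(-\frac{38115}{32768}\right) \cdot \pi.

Key observation: with t_0 = -\frac{11}{8}, the parameter 1/8 appears in both the upper and lower lists and cancels.
Step ratio: r(k) = -1 * (k-\frac{5}{2}) (k+3) / [(k+\frac{13}{2}) (k+1)] - poly over poly, x = -1 from leading terms; C = -\frac{11}{8} at k = 0.


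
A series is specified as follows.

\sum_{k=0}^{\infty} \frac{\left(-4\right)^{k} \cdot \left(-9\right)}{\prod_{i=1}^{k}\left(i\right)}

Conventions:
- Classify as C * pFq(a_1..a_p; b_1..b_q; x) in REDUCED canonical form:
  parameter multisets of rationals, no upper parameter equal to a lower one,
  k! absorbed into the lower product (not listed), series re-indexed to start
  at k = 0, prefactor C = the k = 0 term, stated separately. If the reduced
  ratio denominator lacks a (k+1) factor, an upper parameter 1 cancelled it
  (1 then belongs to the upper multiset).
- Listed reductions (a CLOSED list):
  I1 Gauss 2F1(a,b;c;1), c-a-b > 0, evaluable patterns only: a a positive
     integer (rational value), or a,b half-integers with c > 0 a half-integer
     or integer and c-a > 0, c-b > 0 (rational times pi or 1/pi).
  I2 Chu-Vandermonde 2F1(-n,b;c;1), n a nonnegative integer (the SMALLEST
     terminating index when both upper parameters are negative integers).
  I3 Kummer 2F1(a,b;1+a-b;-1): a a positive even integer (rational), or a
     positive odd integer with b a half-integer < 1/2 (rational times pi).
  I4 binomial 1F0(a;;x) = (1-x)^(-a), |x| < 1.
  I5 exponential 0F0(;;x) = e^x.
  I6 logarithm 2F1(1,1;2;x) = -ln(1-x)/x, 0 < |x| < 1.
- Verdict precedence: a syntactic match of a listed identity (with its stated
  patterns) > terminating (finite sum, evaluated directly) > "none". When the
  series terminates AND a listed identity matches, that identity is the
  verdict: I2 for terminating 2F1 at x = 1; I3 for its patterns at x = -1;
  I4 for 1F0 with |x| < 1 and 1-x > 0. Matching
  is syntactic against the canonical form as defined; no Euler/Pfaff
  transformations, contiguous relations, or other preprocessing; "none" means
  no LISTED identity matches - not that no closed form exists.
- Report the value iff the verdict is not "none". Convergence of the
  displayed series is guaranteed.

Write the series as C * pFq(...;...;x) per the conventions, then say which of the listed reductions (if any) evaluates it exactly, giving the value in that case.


Classification (C = -9): 0F0 with upper {-}, lower {-}, argument x = -4. Verdict: the exponential series (I5) fires (the 0F0 exponential series at x = -4). Sum: \left(-9\right) \cdot e^{-4}.

First insight: x = -4 and the product of the first k integers (C = -9, x = -4) is k!.
Term ratio: r(k) = -4 * 1 / [(k+1)] ; factor over Q: parameters, x = -4, and C = -9.


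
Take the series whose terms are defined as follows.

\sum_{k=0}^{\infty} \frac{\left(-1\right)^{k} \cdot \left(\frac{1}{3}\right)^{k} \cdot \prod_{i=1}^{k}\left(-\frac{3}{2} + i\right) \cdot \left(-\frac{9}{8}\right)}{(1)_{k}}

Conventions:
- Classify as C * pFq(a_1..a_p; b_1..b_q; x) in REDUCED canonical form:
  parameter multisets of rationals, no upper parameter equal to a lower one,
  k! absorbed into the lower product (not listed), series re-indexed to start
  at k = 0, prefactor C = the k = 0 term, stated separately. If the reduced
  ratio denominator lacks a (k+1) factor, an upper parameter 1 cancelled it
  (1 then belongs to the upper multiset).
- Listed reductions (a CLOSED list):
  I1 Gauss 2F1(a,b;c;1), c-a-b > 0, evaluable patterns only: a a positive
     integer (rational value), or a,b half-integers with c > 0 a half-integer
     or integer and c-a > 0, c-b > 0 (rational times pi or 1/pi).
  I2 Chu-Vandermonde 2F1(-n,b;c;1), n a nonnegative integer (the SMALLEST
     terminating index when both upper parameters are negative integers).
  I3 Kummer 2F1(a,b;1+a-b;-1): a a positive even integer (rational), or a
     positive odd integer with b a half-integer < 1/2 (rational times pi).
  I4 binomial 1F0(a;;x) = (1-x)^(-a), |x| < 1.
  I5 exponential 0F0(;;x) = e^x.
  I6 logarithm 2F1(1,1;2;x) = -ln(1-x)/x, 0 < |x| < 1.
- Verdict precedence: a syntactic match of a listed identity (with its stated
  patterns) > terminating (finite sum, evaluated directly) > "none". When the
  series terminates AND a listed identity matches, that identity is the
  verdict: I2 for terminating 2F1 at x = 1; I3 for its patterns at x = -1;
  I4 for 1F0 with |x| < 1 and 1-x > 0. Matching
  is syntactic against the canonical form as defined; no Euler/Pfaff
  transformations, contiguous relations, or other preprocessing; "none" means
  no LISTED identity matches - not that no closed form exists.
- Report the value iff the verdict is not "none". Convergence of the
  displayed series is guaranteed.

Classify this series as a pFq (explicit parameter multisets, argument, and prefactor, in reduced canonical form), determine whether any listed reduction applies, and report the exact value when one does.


Reduced: x = -\frac{1}{3}, 1F0, upper = {-\frac{1}{2}}, lower = {-}, C = -\frac{9}{8}. Verdict: binomial (I4) applies (the 1F0 binomial series: exponent 1/2, x = -\frac{1}{3}). Sum: \left(-\frac{9}{8}\right) \cdot \left(\frac{4}{3}\right)^{\frac{1}{2}}.

Structural cue: from the first term -\frac{9}{8}: (1)_k (prefactor -9/8) is k! itself.
Adjacent-term ratio: r(k) = -\frac{1}{3} * (k-\frac{1}{2}) / [(k+1)] ; factor over Q: parameters, x = -\frac{1}{3}, and C = -\frac{9}{8}.


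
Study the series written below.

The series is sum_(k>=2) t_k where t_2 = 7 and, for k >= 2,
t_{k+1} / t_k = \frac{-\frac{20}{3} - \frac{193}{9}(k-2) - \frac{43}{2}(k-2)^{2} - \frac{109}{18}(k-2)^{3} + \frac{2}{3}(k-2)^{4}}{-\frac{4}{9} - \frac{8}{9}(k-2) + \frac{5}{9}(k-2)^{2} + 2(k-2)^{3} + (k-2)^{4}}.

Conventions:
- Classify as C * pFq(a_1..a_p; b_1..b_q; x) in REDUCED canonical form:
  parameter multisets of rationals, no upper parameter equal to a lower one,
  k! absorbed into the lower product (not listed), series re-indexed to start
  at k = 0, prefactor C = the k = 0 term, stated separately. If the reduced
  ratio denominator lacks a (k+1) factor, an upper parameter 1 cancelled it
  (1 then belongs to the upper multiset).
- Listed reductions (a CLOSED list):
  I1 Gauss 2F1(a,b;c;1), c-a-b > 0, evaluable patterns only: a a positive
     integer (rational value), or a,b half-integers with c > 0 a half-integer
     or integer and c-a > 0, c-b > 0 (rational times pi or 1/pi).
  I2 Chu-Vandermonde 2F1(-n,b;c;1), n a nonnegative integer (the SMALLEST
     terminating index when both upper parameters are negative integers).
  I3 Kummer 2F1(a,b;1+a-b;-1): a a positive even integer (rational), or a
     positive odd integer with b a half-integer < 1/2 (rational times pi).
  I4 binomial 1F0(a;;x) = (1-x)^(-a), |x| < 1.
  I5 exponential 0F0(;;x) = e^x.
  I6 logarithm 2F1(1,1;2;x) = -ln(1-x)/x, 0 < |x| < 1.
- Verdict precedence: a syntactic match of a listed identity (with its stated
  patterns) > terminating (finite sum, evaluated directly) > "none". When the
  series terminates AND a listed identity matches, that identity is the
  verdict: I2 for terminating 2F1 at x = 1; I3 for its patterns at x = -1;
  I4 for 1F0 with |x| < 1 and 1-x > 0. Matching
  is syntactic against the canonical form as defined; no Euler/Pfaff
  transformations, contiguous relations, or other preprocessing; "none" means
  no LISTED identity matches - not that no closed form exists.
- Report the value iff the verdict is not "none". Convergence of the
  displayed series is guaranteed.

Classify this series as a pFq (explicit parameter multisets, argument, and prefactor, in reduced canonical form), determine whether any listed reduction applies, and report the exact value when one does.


At argument \frac{2}{3}: a 2F1 with upper {-12, \frac{5}{4}}, lower {-\frac{2}{3}}, scaled by C = 7. Verdict: terminating. (-12)_k vanishes past k = 12, leaving a 13-term sum, computed directly. Its exact value is -\frac{2613639565}{4940890112}.

Structural cue: x = \frac{2}{3} and the parameter 1 appears in both the upper and lower lists and cancels (alongside the other common factor).
Adjacent-term ratio: r(k) = \frac{2}{3} * (k-12) (k+\frac{5}{4}) / [(k-\frac{2}{3}) (k+1)] ; factor over Q: parameters, x = \frac{2}{3}, and C = 7.


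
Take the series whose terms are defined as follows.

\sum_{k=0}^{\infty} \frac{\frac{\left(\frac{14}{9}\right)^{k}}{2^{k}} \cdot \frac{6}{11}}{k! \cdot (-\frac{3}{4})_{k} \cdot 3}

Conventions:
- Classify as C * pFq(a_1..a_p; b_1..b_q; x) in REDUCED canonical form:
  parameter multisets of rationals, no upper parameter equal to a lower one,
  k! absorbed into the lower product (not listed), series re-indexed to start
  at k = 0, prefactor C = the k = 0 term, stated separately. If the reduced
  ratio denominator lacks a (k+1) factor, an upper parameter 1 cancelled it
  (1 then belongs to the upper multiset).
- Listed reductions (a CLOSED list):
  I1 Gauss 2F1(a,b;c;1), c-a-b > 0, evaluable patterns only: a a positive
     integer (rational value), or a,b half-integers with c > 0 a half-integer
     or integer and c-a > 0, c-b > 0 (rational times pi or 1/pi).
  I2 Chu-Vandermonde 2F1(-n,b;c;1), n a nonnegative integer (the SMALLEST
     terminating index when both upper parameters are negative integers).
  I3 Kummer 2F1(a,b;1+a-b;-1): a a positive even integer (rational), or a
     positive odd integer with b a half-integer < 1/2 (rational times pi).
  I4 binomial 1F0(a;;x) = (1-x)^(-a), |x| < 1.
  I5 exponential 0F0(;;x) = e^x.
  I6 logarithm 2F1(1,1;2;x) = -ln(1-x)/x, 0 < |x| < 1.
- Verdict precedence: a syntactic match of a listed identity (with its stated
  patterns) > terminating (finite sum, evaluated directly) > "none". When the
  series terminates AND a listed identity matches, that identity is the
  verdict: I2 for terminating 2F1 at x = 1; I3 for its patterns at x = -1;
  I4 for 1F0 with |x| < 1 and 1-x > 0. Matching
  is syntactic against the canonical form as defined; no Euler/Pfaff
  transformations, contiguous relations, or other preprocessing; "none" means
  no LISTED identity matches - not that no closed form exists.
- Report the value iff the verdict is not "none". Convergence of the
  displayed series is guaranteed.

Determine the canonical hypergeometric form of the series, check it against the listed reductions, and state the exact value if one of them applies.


The tell: t_0 being \frac{2}{11}, the two k-th powers (prefactor 2/11) combine into one argument.
Step ratio: r(k) = \frac{7}{9} * 1 / [(k-\frac{3}{4}) (k+1)] - rational in k. x = \frac{7}{9}; t_0 = \frac{2}{11}; negate the roots.

Reduced: x = \frac{7}{9}, 0F1, upper = {-}, lower = {-\frac{3}{4}}, C = \frac{2}{11}. Verdict: none. A 0F1 with upper {-} fits none of I1-I6 at x = \frac{7}{9}; the sum runs forever.


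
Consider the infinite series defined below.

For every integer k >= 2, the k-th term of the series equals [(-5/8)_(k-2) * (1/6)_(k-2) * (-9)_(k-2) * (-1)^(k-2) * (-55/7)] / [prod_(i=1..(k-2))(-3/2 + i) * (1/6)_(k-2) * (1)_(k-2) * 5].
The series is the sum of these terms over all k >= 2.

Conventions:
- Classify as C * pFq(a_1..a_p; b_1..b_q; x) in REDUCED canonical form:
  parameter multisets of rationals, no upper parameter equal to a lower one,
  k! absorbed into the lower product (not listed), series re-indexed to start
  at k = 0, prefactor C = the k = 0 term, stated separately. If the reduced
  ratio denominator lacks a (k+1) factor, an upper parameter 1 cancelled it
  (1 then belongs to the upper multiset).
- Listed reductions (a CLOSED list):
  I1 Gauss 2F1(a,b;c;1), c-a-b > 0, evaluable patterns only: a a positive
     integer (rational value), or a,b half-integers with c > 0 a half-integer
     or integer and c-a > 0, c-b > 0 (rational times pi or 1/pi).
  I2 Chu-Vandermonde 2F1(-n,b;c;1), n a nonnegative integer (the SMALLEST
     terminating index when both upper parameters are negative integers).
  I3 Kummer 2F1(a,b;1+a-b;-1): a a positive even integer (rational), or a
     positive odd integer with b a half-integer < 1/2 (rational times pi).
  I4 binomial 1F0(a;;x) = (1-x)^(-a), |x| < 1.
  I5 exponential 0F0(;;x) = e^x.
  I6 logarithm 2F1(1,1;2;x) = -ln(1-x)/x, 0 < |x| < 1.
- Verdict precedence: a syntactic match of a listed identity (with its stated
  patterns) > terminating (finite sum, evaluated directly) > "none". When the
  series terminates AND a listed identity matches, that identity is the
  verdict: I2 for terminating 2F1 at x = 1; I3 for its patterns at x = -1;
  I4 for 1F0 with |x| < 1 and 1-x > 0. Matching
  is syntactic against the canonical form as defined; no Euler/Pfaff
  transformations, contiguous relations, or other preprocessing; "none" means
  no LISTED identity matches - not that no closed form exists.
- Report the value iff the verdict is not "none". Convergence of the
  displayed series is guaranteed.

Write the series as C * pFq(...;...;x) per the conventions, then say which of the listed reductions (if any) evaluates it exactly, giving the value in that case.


With C = -11/7: the canonical form is 2F1(-9, -5/8; -1/2; -1). Verdict: terminating - upper parameter -9 makes this a finite sum (last index 9), evaluated exactly. Its exact value is -15699059255/23855104.

Key observation: t_0 = -11/7 here, and the parameter 1/6 appears in both the upper and lower lists and cancels.
Ratio: r(k) = (-1) * (k-9) (k-5/8) / [(k-1/2) (k+1)] - rational in k, leading ratio (-1); with t_0 = -11/7, classification follows.


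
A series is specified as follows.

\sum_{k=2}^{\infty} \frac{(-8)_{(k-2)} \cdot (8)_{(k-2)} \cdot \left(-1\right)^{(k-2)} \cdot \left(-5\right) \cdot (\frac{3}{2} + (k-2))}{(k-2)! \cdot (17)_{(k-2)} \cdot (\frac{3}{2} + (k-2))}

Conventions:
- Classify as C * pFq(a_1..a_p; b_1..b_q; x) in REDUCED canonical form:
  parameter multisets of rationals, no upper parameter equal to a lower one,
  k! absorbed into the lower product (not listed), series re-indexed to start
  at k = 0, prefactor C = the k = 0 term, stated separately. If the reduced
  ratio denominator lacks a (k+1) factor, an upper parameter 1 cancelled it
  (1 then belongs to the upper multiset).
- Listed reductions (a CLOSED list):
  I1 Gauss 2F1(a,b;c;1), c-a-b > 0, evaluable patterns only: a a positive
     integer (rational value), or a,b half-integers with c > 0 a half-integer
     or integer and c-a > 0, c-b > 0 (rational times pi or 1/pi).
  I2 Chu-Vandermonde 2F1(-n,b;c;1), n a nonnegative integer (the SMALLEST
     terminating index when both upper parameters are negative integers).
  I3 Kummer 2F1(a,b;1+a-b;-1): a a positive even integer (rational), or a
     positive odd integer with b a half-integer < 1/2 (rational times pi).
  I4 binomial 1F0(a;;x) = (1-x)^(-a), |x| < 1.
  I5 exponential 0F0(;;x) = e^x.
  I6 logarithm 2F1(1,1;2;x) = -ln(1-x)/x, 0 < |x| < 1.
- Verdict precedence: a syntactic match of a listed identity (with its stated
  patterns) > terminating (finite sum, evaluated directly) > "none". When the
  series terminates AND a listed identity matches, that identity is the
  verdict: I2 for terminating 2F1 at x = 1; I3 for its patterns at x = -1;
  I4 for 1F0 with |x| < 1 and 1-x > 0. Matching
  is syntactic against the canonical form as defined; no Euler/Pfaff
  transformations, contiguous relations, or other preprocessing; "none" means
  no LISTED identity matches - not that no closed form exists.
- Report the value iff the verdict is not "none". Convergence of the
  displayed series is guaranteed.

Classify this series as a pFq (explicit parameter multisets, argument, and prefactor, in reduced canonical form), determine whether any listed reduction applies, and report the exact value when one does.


The series (x = -1) is 2F1: upper {-8, 8}, lower {17}, prefactor -5. Verdict (x = -1): the Kummer evaluation I3 applies (x = -1; c = 17 equals 1+a-b for upper {-8, 8}: listed pattern). Exact value: -130.

Key step: from the first term -5: striking the common factor k + 3/2 reduces the term (C = -5).
Term ratio: r(k) = -1 * (k-8) (k+8) / [(k+17) (k+1)] - poly over poly, x = -1 from leading terms; C = -5 at k = 0.


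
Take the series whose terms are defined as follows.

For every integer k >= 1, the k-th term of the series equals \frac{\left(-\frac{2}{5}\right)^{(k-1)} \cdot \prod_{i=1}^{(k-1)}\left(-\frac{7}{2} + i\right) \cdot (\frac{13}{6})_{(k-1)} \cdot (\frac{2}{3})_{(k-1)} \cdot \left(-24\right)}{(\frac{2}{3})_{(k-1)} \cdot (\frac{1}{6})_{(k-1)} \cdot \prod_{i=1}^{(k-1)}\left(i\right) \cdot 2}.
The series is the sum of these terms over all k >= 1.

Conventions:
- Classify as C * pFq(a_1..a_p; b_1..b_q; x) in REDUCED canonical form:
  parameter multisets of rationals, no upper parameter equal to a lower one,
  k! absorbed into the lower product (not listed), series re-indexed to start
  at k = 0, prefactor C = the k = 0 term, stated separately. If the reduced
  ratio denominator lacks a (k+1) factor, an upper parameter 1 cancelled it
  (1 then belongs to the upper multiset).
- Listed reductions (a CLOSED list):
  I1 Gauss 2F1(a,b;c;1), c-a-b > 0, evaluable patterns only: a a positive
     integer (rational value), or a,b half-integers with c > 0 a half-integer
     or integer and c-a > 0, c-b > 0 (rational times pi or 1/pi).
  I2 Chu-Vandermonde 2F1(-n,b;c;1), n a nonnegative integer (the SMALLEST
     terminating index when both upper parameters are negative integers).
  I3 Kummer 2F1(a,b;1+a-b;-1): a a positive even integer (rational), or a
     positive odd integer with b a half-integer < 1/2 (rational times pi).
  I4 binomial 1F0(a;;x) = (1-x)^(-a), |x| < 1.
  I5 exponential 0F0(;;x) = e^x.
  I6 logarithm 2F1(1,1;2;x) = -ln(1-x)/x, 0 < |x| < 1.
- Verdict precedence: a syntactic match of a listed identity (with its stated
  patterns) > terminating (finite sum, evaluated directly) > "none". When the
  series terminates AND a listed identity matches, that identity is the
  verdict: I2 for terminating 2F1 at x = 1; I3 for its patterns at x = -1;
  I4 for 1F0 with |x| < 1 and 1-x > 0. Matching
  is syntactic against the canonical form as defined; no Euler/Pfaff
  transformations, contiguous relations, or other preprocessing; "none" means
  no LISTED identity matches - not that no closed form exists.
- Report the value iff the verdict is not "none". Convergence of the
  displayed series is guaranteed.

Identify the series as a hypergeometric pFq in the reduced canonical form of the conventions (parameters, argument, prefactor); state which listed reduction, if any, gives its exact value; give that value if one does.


With C = -12: the canonical form is 2F1(-\frac{5}{2}, \frac{13}{6}; \frac{1}{6}; -\frac{2}{5}). Verdict: none - this 2F1 at x = -\frac{2}{5} matches no listed pattern, and upper {-\frac{5}{2}, \frac{13}{6}} holds no stopper.

Key step: t_0 being -12, the product of the first k integers (prefactor -12) is k!.
Consecutive-term ratio: r(k) = -\frac{2}{5} * (k-\frac{5}{2}) (k+\frac{13}{6}) / [(k+\frac{1}{6}) (k+1)] - poly over poly, x = -\frac{2}{5} from leading terms; C = -12 at k = 0.


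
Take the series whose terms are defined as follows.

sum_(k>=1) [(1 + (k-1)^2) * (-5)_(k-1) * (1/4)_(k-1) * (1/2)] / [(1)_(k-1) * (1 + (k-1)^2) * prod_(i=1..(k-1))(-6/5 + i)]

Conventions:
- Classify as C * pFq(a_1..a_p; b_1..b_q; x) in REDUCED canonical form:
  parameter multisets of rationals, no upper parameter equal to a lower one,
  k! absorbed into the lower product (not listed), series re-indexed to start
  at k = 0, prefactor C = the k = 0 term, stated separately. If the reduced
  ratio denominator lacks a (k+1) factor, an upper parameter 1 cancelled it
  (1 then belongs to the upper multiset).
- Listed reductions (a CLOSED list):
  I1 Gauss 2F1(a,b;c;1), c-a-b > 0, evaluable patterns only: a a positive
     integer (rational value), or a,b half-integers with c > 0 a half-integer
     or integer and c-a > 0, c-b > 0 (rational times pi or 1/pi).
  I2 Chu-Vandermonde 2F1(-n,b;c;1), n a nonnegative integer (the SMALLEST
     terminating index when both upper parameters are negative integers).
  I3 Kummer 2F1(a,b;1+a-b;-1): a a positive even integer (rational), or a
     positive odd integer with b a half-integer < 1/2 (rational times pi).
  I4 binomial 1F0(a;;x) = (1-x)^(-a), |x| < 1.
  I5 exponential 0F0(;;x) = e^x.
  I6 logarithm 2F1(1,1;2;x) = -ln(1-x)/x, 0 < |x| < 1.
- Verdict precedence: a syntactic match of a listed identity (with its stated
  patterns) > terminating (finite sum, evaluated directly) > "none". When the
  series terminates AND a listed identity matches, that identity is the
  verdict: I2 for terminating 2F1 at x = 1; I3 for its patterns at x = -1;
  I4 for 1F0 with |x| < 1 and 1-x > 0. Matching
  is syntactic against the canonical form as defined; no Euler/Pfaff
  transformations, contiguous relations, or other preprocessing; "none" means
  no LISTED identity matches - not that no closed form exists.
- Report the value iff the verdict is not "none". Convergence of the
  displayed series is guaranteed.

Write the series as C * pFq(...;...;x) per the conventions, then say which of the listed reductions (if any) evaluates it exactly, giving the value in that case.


This is 1/2 * 2F1(-5, 1/4; -1/5; 1) in reduced canonical form. Verdict at x = 1: Chu-Vandermonde (I2) matches (terminating 2F1 at x = 1 with n = 5, b = 1/4, c = -1/5). Value: 1234761/2179072.

Key observation: from the first term 1/2: the lower running product (C = 1/2) is a rising factorial.
Consecutive-term ratio: r(k) = 1 * (k-5) (k+1/4) / [(k-1/5) (k+1)] - rational in k. x = 1; t_0 = 1/2; negate the roots.


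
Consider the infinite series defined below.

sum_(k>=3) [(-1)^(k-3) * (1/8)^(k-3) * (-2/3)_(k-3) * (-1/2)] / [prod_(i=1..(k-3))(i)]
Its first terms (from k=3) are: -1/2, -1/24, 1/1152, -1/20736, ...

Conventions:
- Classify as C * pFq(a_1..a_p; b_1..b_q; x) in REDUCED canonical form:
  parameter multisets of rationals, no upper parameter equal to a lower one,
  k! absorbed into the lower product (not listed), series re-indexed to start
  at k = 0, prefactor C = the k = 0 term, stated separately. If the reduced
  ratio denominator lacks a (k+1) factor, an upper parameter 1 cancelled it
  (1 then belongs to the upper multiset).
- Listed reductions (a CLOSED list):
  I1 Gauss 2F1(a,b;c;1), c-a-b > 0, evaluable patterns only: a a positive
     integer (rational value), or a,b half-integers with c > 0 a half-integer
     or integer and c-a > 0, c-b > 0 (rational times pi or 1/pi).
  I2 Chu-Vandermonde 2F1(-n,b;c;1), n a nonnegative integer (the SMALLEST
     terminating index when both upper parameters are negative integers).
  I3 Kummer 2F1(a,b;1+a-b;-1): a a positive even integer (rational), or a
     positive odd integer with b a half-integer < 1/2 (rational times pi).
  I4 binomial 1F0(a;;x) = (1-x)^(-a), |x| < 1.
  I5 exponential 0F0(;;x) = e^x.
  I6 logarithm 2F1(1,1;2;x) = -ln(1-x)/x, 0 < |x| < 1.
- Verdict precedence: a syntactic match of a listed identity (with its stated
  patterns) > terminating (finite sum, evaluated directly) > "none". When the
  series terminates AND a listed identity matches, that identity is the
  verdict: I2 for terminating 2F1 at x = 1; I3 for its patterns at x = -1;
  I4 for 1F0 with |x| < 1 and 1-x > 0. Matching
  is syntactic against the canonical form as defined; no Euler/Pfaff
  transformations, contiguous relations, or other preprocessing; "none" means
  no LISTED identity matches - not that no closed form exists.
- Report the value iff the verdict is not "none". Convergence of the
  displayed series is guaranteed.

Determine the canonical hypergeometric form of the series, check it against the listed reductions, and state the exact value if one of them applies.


Reduced: x = -1/8, 1F0, upper = {-2/3}, lower = {-}, C = -1/2. Verdict: binomial (I4) applies (the 1F0 binomial series: exponent 2/3, x = -1/8). Value: (-1/2) * (9/8)^(2/3).

First insight: t_0 being -1/2, the (-1)^k factor (C = -1/2) folds into the argument's sign.
Consecutive-term ratio: r(k) = (-1/8) * (k-2/3) / [(k+1)] - rational; roots negated = parameters, x = (-1/8), C = -1/2.


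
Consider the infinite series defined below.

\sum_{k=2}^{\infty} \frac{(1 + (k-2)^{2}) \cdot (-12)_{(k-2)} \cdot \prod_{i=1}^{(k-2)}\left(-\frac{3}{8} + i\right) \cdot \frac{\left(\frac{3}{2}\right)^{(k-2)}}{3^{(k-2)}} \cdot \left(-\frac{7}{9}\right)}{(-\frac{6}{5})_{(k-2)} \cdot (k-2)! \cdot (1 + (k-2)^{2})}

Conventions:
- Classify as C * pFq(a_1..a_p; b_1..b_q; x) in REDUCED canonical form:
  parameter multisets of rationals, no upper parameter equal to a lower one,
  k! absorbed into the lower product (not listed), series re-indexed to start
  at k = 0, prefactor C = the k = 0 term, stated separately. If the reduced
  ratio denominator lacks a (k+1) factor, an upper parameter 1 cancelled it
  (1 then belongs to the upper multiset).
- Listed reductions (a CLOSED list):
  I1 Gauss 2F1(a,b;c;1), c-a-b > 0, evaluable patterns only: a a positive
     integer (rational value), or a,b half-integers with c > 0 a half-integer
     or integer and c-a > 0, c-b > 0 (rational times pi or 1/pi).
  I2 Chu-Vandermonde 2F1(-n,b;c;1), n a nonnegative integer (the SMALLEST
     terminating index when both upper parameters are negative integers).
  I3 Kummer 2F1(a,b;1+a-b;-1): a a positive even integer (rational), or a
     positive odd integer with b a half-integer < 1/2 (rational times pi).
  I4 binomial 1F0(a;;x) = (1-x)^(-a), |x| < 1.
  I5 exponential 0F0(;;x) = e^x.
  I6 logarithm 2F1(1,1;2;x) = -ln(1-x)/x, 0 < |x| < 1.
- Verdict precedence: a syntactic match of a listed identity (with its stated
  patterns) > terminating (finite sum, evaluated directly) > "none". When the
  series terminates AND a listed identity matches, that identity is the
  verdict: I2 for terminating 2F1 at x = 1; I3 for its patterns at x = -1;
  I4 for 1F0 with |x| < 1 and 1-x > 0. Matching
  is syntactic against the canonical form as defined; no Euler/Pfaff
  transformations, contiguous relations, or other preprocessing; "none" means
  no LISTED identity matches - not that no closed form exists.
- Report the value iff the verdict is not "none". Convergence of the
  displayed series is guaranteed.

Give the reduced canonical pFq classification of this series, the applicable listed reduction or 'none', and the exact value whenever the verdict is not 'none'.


At argument \frac{1}{2}: a 2F1 with upper {-12, \frac{5}{8}}, lower {-\frac{6}{5}}, scaled by C = -\frac{7}{9}. Verdict: terminating - the sum ends at index 12 because -12 is a negative integer; exact evaluation follows. Exact value: -\frac{53218206986860906001}{93098411497002893312}.

Key step: with t_0 = -\frac{7}{9}, the running product (prefactor -7/9) telescopes to a rising factorial.
Ratio: r(k) = \frac{1}{2} * (k-12) (k+\frac{5}{8}) / [(k-\frac{6}{5}) (k+1)] - rational in k. x = \frac{1}{2}; t_0 = -\frac{7}{9}; negate the roots.


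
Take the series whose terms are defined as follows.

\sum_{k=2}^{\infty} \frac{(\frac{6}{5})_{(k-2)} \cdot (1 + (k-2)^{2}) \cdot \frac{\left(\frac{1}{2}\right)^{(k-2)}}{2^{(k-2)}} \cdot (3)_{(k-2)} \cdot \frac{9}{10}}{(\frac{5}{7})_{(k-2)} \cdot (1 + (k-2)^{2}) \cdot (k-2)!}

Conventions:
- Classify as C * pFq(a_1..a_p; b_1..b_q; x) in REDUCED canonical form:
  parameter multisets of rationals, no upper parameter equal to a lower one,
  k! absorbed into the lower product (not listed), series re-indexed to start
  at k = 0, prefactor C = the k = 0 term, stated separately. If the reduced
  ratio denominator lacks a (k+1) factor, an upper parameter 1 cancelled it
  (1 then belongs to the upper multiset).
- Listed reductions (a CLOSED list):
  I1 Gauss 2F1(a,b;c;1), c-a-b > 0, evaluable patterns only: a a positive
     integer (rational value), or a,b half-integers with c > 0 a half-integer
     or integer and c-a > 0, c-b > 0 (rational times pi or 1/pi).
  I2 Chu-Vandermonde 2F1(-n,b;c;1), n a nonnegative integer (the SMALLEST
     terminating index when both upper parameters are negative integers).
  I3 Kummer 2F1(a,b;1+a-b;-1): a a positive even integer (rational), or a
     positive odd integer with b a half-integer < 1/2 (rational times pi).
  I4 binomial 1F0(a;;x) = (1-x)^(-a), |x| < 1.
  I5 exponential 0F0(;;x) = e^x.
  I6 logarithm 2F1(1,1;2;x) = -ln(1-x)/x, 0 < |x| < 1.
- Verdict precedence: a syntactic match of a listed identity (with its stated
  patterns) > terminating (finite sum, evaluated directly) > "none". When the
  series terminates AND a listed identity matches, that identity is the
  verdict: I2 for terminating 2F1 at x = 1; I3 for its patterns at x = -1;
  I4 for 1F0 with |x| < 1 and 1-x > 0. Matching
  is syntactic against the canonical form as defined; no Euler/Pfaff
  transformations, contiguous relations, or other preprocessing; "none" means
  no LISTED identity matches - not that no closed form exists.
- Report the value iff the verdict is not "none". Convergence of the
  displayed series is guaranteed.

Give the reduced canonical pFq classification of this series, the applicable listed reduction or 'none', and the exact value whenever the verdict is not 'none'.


Classification (C = \frac{9}{10}): 2F1 with upper {\frac{6}{5}, 3}, lower {\frac{5}{7}}, argument x = \frac{1}{4}. Verdict: none - at argument \frac{1}{4} the multisets {\frac{6}{5}, 3} ; {\frac{5}{7}} match no listed identity.

The tell: t_0 being \frac{9}{10}, the factor k^2 + 1 cancels (top and bottom), leaving C = 9/10.
Term ratio: r(k) = \frac{1}{4} * (k+\frac{6}{5}) (k+3) / [(k+\frac{5}{7}) (k+1)] - rational in k, leading ratio \frac{1}{4}; with t_0 = \frac{9}{10}, classification follows.


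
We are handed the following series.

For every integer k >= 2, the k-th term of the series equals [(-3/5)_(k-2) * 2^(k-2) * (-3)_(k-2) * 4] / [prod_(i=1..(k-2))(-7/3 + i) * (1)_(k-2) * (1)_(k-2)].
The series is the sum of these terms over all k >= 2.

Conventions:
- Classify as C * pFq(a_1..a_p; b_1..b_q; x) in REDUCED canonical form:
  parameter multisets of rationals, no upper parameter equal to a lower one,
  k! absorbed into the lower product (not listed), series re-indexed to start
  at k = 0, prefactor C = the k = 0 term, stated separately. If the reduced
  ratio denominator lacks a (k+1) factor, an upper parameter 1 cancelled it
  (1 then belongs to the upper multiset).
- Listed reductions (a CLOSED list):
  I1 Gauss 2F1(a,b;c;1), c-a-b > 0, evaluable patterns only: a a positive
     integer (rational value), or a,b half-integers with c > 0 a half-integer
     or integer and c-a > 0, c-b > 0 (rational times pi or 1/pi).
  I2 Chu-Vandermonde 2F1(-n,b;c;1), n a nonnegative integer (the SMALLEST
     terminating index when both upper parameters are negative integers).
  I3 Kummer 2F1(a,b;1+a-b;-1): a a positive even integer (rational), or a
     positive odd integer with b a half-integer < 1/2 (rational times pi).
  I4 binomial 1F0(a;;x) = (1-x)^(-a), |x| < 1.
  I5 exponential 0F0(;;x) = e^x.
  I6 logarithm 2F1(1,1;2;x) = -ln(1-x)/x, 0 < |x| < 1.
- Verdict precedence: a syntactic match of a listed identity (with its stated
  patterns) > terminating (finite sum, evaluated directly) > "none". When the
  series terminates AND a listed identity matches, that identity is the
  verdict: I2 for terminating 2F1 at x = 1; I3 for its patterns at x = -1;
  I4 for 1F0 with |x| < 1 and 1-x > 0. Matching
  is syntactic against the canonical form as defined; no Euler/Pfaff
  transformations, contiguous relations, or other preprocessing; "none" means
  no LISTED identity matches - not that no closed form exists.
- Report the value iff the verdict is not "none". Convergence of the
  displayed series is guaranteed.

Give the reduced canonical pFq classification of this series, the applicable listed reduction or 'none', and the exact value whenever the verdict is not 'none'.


Prefactor 4, argument 2: 2F2 with upper {-3, -3/5} over lower {-4/3, 1}. Verdict: terminating at k = 3: the factor (-3)_k kills every later term; summing the 4 survivors is exact. Value: -1714/125.

First insight: t_0 = 4 here, and (1)_k (prefactor 4) is k! itself.
Term ratio: r(k) = 2 * (k-3) (k-3/5) / [(k-4/3) (k+1) (k+1)] ; factor over Q: parameters, x = 2, and C = 4.


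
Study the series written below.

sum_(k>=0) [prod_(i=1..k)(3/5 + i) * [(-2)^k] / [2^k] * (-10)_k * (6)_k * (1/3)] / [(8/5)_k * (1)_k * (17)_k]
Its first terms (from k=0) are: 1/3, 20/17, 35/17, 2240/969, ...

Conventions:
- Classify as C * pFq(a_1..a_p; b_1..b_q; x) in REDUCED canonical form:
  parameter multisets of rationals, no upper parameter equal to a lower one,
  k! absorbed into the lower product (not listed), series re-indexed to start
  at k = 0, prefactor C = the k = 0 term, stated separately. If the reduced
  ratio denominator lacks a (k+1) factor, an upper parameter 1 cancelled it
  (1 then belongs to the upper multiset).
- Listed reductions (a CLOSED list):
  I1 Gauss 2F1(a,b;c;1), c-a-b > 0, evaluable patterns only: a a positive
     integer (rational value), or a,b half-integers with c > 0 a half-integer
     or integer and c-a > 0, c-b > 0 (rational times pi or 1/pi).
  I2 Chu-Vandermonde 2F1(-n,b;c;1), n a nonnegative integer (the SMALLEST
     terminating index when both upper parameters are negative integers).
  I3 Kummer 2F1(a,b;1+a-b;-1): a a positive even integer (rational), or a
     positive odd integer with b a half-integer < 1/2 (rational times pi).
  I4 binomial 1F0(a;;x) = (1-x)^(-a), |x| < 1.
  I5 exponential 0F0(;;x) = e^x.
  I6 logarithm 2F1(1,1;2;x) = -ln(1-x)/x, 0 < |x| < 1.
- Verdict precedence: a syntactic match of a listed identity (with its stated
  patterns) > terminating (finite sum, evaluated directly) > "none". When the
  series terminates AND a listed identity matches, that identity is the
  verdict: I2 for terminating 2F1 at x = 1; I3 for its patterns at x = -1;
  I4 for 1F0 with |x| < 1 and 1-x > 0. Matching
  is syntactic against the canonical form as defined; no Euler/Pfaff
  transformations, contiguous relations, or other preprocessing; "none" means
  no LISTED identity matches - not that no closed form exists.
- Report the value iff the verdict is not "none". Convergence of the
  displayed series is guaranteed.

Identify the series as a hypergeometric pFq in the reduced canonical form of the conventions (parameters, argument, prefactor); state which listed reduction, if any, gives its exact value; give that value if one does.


Canonical form: C = 1/3 times 2F1 with upper {-10, 6}, lower {17}, x = -1. Verdict at x = -1: the Kummer evaluation I3 matches (x = -1; c = 17 equals 1+a-b for upper {-10, 6}: listed pattern). Exact value: 28/3.

Key step: t_0 = 1/3 here, and the parameter 8/5 appears in both the upper and lower lists and cancels.
Term ratio: r(k) = (-1) * (k-10) (k+6) / [(k+17) (k+1)] - rational; roots negated = parameters, x = (-1), C = 1/3.


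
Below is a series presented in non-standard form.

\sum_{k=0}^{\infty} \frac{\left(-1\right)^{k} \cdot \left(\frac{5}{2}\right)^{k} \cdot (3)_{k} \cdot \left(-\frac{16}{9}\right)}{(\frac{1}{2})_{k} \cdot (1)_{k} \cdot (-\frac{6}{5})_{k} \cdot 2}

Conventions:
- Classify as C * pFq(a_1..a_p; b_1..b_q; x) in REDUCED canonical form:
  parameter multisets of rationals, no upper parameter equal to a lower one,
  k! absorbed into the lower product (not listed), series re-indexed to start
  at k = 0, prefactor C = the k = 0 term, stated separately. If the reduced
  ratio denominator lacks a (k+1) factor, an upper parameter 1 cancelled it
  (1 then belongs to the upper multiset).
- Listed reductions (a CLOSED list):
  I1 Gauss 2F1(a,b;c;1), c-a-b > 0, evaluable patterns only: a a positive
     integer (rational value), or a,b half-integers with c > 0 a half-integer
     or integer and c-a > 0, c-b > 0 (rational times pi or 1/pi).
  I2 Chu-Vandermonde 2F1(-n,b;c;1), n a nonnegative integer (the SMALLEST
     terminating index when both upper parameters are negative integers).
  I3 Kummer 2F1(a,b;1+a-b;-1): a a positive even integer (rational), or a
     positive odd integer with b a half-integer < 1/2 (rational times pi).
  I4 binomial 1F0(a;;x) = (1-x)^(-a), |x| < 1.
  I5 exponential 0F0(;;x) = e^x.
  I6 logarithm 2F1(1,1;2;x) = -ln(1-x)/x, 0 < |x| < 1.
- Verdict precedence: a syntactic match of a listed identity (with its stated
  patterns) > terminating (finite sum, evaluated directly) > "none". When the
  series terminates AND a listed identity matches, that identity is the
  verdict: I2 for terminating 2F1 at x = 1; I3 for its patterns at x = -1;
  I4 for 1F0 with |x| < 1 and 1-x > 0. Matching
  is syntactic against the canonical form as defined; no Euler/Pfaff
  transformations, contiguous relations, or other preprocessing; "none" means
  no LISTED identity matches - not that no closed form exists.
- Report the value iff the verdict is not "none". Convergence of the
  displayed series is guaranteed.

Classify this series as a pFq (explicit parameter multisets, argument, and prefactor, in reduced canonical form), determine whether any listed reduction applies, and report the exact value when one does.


At argument -\frac{5}{2}: a 1F2 with upper {3}, lower {-\frac{6}{5}, \frac{1}{2}}, scaled by C = -\frac{8}{9}. Verdict: none. Every listed pattern misses the 1F2 form at -\frac{5}{2}, upper {3}.

Key step: with t_0 = -\frac{8}{9}, the (-1)^k factor (prefactor -8/9) folds into the argument's sign.
Step ratio: r(k) = -\frac{5}{2} * (k+3) / [(k-\frac{6}{5}) (k+\frac{1}{2}) (k+1)] - rational in k. x = -\frac{5}{2}; t_0 = -\frac{8}{9}; negate the roots.
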